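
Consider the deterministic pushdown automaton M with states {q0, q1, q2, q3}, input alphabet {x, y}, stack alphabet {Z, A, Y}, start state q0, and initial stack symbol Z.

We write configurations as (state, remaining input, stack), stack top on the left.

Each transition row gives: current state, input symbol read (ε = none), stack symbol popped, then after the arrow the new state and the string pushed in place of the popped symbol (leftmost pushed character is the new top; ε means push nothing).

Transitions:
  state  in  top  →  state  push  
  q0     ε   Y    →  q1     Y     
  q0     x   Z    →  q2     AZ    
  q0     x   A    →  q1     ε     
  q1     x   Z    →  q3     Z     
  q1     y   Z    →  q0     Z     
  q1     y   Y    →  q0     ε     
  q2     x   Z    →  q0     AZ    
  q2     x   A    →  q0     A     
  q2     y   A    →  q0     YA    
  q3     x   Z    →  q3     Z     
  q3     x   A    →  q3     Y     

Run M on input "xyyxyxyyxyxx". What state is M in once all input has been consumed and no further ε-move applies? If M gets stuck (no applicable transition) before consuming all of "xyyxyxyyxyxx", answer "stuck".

q0

(q0, xyyxyxyyxyxx, Z)
  read x, top Z: go to q2, push AZ → (q2, yyxyxyyxyxx, AZ)
  read y, top A: go to q0, push YA → (q0, yxyxyyxyxx, YAZ)
  ε-move, top Y: go to q1, push Y → (q1, yxyxyyxyxx, YAZ)
  read y, top Y: go to q0, push ε → (q0, xyxyyxyxx, AZ)
  read x, top A: go to q1, push ε → (q1, yxyyxyxx, Z)
  read y, top Z: go to q0, push Z → (q0, xyyxyxx, Z)
  read x, top Z: go to q2, push AZ → (q2, yyxyxx, AZ)
  read y, top A: go to q0, push YA → (q0, yxyxx, YAZ)
  ε-move, top Y: go to q1, push Y → (q1, yxyxx, YAZ)
  read y, top Y: go to q0, push ε → (q0, xyxx, AZ)
  read x, top A: go to q1, push ε → (q1, yxx, Z)
  read y, top Z: go to q0, push Z → (q0, xx, Z)
  read x, top Z: go to q2, push AZ → (q2, x, AZ)
  read x, top A: go to q0, push A → (q0, ε, AZ)
All input consumed; M is in state q0.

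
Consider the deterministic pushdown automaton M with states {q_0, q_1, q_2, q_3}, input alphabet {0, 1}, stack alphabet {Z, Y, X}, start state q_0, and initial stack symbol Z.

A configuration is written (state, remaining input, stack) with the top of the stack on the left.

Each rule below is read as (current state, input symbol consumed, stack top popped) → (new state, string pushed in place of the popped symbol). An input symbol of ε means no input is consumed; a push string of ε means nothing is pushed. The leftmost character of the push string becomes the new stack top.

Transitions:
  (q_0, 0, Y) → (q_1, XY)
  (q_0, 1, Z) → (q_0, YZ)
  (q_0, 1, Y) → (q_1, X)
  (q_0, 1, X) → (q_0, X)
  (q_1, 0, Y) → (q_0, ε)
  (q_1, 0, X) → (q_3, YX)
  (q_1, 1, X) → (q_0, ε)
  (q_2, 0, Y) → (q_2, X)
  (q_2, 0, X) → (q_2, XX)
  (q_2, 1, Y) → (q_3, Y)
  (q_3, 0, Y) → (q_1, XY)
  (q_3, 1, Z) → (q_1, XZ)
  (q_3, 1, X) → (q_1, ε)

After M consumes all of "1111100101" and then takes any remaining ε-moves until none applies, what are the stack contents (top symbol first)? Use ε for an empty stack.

YXZ

(q_0, 1111100101, Z)
  read 1, top Z: go to q_0, push YZ → (q_0, 111100101, YZ)
  read 1, top Y: go to q_1, push X → (q_1, 11100101, XZ)
  read 1, top X: go to q_0, push ε → (q_0, 1100101, Z)
  read 1, top Z: go to q_0, push YZ → (q_0, 100101, YZ)
  read 1, top Y: go to q_1, push X → (q_1, 00101, XZ)
  read 0, top X: go to q_3, push YX → (q_3, 0101, YXZ)
  read 0, top Y: go to q_1, push XY → (q_1, 101, XYXZ)
  read 1, top X: go to q_0, push ε → (q_0, 01, YXZ)
  read 0, top Y: go to q_1, push XY → (q_1, 1, XYXZ)
  read 1, top X: go to q_0, push ε → (q_0, ε, YXZ)
All input consumed in state q_0 with stack YXZ.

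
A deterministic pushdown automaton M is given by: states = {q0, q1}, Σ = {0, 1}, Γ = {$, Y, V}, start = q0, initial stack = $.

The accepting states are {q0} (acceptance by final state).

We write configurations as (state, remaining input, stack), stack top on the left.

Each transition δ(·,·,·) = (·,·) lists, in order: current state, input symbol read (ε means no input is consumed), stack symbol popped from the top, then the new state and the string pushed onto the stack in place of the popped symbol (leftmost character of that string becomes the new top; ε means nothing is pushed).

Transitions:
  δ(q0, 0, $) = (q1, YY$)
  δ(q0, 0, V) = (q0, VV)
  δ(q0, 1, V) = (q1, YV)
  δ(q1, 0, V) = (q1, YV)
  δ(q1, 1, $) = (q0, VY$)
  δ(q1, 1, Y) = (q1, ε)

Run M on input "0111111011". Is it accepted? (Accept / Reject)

(q0, 0111111011, $)
  read 0, top $: go to q1, push YY$ → (q1, 111111011, YY$)
  read 1, top Y: go to q1, push ε → (q1, 11111011, Y$)
  read 1, top Y: go to q1, push ε → (q1, 1111011, $)
  read 1, top $: go to q0, push VY$ → (q0, 111011, VY$)
  read 1, top V: go to q1, push YV → (q1, 11011, YVY$)
  read 1, top Y: go to q1, push ε → (q1, 1011, VY$)
No transition applies at (q1, 1011, VY$); input not fully consumed.

Reject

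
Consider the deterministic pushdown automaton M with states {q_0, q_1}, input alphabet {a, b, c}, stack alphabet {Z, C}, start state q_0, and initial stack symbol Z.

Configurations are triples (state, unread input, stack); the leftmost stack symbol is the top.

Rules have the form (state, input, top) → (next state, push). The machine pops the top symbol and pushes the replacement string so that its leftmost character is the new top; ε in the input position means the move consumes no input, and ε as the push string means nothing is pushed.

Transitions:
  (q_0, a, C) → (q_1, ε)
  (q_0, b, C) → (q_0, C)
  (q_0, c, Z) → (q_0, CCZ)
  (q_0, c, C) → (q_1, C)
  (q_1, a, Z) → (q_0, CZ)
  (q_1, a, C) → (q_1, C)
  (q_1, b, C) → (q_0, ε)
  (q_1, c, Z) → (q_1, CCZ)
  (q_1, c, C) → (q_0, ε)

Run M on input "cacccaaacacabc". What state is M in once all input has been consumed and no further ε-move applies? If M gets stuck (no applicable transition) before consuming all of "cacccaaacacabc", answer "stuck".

q_1

(q_0, cacccaaacacabc, Z)
  read c, top Z: go to q_0, push CCZ → (q_0, acccaaacacabc, CCZ)
  read a, top C: go to q_1, push ε → (q_1, cccaaacacabc, CZ)
  read c, top C: go to q_0, push ε → (q_0, ccaaacacabc, Z)
  read c, top Z: go to q_0, push CCZ → (q_0, caaacacabc, CCZ)
  read c, top C: go to q_1, push C → (q_1, aaacacabc, CCZ)
  read a, top C: go to q_1, push C → (q_1, aacacabc, CCZ)
  read a, top C: go to q_1, push C → (q_1, acacabc, CCZ)
  read a, top C: go to q_1, push C → (q_1, cacabc, CCZ)
  read c, top C: go to q_0, push ε → (q_0, acabc, CZ)
  read a, top C: go to q_1, push ε → (q_1, cabc, Z)
  read c, top Z: go to q_1, push CCZ → (q_1, abc, CCZ)
  read a, top C: go to q_1, push C → (q_1, bc, CCZ)
  read b, top C: go to q_0, push ε → (q_0, c, CZ)
  read c, top C: go to q_1, push C → (q_1, ε, CZ)
All input consumed; M is in state q_1.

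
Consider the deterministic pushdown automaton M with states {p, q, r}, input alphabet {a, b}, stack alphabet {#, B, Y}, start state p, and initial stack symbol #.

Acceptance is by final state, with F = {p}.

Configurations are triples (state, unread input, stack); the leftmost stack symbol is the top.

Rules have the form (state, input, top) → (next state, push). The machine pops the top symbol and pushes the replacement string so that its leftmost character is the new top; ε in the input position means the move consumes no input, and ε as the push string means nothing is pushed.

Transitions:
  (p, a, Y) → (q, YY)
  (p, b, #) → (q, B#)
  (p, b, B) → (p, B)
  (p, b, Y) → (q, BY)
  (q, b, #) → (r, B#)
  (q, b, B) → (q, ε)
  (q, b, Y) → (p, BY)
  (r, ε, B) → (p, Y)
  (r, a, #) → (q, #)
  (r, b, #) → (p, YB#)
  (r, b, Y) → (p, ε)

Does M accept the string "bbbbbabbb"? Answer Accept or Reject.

(p, bbbbbabbb, #) ⊢ (q, bbbbabbb, B#) ⊢ (q, bbbabbb, #) ⊢ (r, bbabbb, B#) ⊢ (p, bbabbb, Y#) ⊢ (q, babbb, BY#) ⊢ (q, abbb, Y#)
No transition applies at (q, abbb, Y#); input not fully consumed.

Reject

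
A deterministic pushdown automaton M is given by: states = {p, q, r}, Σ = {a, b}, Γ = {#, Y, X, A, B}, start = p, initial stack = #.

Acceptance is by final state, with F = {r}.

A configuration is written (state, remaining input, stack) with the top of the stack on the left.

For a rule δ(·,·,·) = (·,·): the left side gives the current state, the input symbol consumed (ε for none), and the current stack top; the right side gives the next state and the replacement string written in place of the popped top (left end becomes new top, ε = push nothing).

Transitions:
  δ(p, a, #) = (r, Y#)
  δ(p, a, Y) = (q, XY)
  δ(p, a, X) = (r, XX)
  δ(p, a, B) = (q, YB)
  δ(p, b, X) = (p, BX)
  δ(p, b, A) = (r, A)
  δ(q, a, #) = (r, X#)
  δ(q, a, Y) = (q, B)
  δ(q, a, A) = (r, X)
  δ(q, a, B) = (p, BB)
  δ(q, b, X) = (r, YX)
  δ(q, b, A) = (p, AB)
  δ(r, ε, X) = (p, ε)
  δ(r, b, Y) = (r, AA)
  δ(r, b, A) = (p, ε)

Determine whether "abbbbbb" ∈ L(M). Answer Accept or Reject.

Reject

(p, abbbbbb, #)
  read a, top #: go to r, push Y# → (r, bbbbbb, Y#)
  read b, top Y: go to r, push AA → (r, bbbbb, AA#)
  read b, top A: go to p, push ε → (p, bbbb, A#)
  read b, top A: go to r, push A → (r, bbb, A#)
  read b, top A: go to p, push ε → (p, bb, #)
No transition applies at (p, bb, #); input not fully consumed.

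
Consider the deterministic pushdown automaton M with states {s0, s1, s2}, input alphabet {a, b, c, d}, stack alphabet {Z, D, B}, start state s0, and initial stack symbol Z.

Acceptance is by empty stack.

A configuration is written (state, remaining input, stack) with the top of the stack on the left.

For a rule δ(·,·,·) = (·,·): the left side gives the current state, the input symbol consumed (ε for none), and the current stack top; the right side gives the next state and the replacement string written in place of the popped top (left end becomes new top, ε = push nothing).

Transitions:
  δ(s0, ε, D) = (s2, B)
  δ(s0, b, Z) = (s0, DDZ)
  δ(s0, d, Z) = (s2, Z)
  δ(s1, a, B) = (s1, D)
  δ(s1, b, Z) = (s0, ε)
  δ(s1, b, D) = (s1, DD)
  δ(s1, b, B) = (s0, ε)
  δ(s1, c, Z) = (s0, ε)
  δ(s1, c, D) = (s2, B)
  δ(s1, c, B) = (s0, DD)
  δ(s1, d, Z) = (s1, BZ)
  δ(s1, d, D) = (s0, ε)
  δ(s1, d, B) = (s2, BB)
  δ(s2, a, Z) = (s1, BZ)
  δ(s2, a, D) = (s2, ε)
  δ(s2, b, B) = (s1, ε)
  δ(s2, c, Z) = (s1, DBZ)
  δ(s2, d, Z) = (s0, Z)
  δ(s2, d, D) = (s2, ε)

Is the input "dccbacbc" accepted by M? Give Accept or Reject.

(s0, dccbacbc, Z) ⊢ (s2, ccbacbc, Z) ⊢ (s1, cbacbc, DBZ) ⊢ (s2, bacbc, BBZ) ⊢ (s1, acbc, BZ) ⊢ (s1, cbc, DZ) ⊢ (s2, bc, BZ) ⊢ (s1, c, Z) ⊢ (s0, ε, ε)
All input consumed and the stack is empty.

Accept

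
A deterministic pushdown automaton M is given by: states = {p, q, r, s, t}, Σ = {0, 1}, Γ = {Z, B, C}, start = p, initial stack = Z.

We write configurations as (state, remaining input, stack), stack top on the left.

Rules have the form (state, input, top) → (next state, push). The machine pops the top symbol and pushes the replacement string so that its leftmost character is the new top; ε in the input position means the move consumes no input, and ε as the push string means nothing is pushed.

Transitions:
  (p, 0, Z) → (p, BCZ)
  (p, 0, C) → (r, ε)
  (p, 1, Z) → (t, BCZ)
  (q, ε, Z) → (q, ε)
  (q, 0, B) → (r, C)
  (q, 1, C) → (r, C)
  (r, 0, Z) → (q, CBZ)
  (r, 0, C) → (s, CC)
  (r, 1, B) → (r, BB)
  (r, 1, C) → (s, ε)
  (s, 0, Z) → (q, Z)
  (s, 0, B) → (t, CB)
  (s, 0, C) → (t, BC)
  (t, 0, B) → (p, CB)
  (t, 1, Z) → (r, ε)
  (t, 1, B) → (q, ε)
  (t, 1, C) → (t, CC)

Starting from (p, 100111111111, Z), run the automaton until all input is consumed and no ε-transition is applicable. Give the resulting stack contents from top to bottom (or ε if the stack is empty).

BBBBBBBBBBCZ

(p, 100111111111, Z)
  read 1, top Z: go to t, push BCZ → (t, 00111111111, BCZ)
  read 0, top B: go to p, push CB → (p, 0111111111, CBCZ)
  read 0, top C: go to r, push ε → (r, 111111111, BCZ)
  read 1, top B: go to r, push BB → (r, 11111111, BBCZ)
  read 1, top B: go to r, push BB → (r, 1111111, BBBCZ)
  read 1, top B: go to r, push BB → (r, 111111, BBBBCZ)
  read 1, top B: go to r, push BB → (r, 11111, BBBBBCZ)
  read 1, top B: go to r, push BB → (r, 1111, BBBBBBCZ)
  read 1, top B: go to r, push BB → (r, 111, BBBBBBBCZ)
  read 1, top B: go to r, push BB → (r, 11, BBBBBBBBCZ)
  read 1, top B: go to r, push BB → (r, 1, BBBBBBBBBCZ)
  read 1, top B: go to r, push BB → (r, ε, BBBBBBBBBBCZ)
All input consumed in state r with stack BBBBBBBBBBCZ.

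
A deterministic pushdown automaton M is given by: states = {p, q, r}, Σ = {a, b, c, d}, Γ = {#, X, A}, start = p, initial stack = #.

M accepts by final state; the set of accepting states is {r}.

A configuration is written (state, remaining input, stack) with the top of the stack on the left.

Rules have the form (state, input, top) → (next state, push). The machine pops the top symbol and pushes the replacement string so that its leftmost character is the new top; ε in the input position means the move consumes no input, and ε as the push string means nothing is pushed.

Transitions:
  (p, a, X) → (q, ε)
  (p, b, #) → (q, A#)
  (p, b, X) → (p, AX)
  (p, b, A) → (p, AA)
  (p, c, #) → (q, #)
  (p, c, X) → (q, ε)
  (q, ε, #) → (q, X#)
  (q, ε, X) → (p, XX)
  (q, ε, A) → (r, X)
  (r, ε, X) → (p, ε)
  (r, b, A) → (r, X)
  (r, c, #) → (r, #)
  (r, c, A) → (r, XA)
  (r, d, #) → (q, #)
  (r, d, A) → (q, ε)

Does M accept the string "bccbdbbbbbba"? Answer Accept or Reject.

(p, bccbdbbbbbba, #)
  read b, top #: go to q, push A# → (q, ccbdbbbbbba, A#)
  ε-move, top A: go to r, push X → (r, ccbdbbbbbba, X#)
  ε-move, top X: go to p, push ε → (p, ccbdbbbbbba, #)
  read c, top #: go to q, push # → (q, cbdbbbbbba, #)
  ε-move, top #: go to q, push X# → (q, cbdbbbbbba, X#)
  ε-move, top X: go to p, push XX → (p, cbdbbbbbba, XX#)
  read c, top X: go to q, push ε → (q, bdbbbbbba, X#)
  ε-move, top X: go to p, push XX → (p, bdbbbbbba, XX#)
  read b, top X: go to p, push AX → (p, dbbbbbba, AXX#)
No transition applies at (p, dbbbbbba, AXX#); input not fully consumed.

Reject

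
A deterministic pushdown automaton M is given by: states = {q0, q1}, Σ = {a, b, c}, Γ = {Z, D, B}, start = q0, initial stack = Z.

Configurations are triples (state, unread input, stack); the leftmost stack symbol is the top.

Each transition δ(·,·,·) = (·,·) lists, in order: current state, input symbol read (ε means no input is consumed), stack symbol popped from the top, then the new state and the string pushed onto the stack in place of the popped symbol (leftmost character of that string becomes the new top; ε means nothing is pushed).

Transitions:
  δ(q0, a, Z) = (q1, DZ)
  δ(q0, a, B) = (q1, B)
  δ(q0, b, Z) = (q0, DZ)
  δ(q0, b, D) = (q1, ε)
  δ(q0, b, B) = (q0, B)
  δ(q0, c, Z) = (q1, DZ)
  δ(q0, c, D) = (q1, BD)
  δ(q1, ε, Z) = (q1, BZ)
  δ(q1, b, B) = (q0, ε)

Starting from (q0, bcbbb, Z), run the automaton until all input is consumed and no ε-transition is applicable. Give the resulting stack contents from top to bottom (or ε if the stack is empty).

(q0, bcbbb, Z) ⊢ (q0, cbbb, DZ) ⊢ (q1, bbb, BDZ) ⊢ (q0, bb, DZ) ⊢ (q1, b, Z) ⊢ (q1, b, BZ) ⊢ (q0, ε, Z)
All input consumed in state q0 with stack Z.

Z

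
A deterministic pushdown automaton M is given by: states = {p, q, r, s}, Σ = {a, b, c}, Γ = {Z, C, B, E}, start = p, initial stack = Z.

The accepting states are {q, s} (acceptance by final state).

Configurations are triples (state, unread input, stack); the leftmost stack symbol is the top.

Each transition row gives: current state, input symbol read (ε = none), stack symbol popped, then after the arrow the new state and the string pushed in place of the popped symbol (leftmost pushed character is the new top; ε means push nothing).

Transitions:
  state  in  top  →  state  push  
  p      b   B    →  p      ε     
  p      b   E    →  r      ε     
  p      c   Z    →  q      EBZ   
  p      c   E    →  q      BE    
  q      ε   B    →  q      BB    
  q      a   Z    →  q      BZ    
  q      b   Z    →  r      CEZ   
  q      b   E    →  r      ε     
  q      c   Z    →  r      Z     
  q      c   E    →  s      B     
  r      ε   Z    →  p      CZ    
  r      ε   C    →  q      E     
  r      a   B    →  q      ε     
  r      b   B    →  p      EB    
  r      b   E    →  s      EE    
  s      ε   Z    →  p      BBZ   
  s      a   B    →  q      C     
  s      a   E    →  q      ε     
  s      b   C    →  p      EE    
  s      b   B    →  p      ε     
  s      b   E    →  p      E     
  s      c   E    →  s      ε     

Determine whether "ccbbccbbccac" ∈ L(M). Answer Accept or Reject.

Reject

(p, ccbbccbbccac, Z) ⊢ (q, cbbccbbccac, EBZ) ⊢ (s, bbccbbccac, BBZ) ⊢ (p, bccbbccac, BZ) ⊢ (p, ccbbccac, Z) ⊢ (q, cbbccac, EBZ) ⊢ (s, bbccac, BBZ) ⊢ (p, bccac, BZ) ⊢ (p, ccac, Z) ⊢ (q, cac, EBZ) ⊢ (s, ac, BBZ) ⊢ (q, c, CBZ)
No transition applies at (q, c, CBZ); input not fully consumed.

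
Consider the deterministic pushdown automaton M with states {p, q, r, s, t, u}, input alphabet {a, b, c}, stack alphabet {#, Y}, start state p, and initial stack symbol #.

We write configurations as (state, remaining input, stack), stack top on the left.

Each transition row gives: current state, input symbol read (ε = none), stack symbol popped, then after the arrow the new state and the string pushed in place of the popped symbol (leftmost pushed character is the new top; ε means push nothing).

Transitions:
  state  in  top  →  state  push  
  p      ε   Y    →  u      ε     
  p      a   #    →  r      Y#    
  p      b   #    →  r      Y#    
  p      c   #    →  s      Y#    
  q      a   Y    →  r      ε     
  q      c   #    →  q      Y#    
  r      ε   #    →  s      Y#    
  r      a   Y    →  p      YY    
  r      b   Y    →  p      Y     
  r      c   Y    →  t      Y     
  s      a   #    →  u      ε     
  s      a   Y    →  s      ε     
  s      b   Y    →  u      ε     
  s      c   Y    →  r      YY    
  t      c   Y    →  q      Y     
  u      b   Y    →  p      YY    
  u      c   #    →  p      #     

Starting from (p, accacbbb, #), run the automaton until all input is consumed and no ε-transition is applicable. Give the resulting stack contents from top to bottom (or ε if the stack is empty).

Y#

(p, accacbbb, #) ⊢ (r, ccacbbb, Y#) ⊢ (t, cacbbb, Y#) ⊢ (q, acbbb, Y#) ⊢ (r, cbbb, #) ⊢ (s, cbbb, Y#) ⊢ (r, bbb, YY#) ⊢ (p, bb, YY#) ⊢ (u, bb, Y#) ⊢ (p, b, YY#) ⊢ (u, b, Y#) ⊢ (p, ε, YY#) ⊢ (u, ε, Y#)
All input consumed in state u with stack Y#.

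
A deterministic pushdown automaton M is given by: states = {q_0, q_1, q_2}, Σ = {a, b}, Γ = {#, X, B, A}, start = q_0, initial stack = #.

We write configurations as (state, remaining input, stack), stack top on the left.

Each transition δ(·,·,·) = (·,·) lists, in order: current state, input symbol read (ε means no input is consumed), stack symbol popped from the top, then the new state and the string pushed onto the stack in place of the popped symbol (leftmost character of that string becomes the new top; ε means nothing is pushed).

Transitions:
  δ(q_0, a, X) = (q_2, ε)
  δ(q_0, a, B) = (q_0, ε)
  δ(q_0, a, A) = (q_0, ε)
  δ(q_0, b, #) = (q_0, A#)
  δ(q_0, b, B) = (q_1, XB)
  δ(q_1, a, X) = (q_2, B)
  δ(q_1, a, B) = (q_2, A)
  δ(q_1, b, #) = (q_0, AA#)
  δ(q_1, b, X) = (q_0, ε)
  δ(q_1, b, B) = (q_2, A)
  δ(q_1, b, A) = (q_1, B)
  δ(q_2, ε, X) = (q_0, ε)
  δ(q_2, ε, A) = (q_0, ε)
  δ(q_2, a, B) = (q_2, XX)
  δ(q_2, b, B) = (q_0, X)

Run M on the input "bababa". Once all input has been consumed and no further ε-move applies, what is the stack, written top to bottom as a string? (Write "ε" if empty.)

(q_0, bababa, #)
  read b, top #: go to q_0, push A# → (q_0, ababa, A#)
  read a, top A: go to q_0, push ε → (q_0, baba, #)
  read b, top #: go to q_0, push A# → (q_0, aba, A#)
  read a, top A: go to q_0, push ε → (q_0, ba, #)
  read b, top #: go to q_0, push A# → (q_0, a, A#)
  read a, top A: go to q_0, push ε → (q_0, ε, #)
All input consumed in state q_0 with stack #.

#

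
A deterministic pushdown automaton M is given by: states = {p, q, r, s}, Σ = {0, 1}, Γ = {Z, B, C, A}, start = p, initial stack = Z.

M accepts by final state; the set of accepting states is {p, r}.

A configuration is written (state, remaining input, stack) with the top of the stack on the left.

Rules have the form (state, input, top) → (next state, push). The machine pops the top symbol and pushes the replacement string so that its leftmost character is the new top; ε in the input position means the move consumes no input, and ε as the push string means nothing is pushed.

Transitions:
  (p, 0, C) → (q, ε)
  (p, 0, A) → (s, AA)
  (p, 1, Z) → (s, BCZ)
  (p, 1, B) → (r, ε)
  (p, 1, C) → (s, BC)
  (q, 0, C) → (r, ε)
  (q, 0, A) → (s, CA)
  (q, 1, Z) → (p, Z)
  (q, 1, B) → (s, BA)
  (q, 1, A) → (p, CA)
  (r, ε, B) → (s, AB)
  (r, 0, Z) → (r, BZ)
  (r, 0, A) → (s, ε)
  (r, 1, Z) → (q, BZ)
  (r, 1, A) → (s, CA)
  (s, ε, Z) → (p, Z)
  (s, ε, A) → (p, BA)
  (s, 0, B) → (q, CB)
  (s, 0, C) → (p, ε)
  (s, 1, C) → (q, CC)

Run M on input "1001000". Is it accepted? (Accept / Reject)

(p, 1001000, Z) ⊢ (s, 001000, BCZ) ⊢ (q, 01000, CBCZ) ⊢ (r, 1000, BCZ) ⊢ (s, 1000, ABCZ) ⊢ (p, 1000, BABCZ) ⊢ (r, 000, ABCZ) ⊢ (s, 00, BCZ) ⊢ (q, 0, CBCZ) ⊢ (r, ε, BCZ)
All input consumed; state r ∈ F.

Accept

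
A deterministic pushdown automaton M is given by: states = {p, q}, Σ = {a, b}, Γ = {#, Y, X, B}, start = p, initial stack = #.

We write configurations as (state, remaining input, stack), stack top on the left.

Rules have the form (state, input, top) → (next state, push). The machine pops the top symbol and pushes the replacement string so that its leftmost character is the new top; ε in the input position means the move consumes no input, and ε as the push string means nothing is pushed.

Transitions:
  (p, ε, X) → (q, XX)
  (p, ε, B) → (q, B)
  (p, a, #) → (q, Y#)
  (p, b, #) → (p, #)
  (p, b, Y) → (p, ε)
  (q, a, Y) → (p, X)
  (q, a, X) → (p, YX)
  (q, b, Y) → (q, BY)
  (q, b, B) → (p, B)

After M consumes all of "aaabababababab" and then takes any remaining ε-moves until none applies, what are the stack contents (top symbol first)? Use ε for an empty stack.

XXXXXXXX#

(p, aaabababababab, #) ⊢ (q, aabababababab, Y#) ⊢ (p, abababababab, X#) ⊢ (q, abababababab, XX#) ⊢ (p, bababababab, YXX#) ⊢ (p, ababababab, XX#) ⊢ (q, ababababab, XXX#) ⊢ (p, babababab, YXXX#) ⊢ (p, abababab, XXX#) ⊢ (q, abababab, XXXX#) ⊢ (p, bababab, YXXXX#) ⊢ (p, ababab, XXXX#) ⊢ (q, ababab, XXXXX#) ⊢ (p, babab, YXXXXX#) ⊢ (p, abab, XXXXX#) ⊢ (q, abab, XXXXXX#) ⊢ (p, bab, YXXXXXX#) ⊢ (p, ab, XXXXXX#) ⊢ (q, ab, XXXXXXX#) ⊢ (p, b, YXXXXXXX#) ⊢ (p, ε, XXXXXXX#) ⊢ (q, ε, XXXXXXXX#)
All input consumed in state q with stack XXXXXXXX#.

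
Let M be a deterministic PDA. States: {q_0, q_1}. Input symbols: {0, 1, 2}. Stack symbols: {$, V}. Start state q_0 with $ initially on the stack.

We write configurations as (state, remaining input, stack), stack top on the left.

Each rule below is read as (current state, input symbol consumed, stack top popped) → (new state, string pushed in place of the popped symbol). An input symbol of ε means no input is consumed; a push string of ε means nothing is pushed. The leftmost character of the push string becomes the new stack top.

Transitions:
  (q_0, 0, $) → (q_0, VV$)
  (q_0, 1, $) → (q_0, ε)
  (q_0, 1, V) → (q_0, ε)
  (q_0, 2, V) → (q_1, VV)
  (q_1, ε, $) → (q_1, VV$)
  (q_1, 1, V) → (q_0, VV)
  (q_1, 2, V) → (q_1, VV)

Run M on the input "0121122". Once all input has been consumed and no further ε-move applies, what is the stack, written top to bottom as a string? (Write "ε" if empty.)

VVVV$

(q_0, 0121122, $) ⊢ (q_0, 121122, VV$) ⊢ (q_0, 21122, V$) ⊢ (q_1, 1122, VV$) ⊢ (q_0, 122, VVV$) ⊢ (q_0, 22, VV$) ⊢ (q_1, 2, VVV$) ⊢ (q_1, ε, VVVV$)
All input consumed in state q_1 with stack VVVV$.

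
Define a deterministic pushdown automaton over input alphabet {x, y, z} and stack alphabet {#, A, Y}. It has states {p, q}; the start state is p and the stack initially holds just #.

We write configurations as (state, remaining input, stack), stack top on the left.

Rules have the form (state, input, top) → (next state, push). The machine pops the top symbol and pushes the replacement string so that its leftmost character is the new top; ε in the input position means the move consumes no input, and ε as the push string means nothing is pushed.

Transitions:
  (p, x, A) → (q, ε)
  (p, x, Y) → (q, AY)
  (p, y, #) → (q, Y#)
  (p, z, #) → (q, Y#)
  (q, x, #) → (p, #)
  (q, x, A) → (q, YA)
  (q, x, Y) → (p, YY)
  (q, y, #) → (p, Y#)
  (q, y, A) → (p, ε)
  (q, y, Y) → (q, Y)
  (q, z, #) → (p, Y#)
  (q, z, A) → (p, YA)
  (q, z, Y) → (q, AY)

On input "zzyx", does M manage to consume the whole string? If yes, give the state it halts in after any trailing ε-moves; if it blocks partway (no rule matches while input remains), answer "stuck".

q

(p, zzyx, #) ⊢ (q, zyx, Y#) ⊢ (q, yx, AY#) ⊢ (p, x, Y#) ⊢ (q, ε, AY#)
All input consumed; M is in state q.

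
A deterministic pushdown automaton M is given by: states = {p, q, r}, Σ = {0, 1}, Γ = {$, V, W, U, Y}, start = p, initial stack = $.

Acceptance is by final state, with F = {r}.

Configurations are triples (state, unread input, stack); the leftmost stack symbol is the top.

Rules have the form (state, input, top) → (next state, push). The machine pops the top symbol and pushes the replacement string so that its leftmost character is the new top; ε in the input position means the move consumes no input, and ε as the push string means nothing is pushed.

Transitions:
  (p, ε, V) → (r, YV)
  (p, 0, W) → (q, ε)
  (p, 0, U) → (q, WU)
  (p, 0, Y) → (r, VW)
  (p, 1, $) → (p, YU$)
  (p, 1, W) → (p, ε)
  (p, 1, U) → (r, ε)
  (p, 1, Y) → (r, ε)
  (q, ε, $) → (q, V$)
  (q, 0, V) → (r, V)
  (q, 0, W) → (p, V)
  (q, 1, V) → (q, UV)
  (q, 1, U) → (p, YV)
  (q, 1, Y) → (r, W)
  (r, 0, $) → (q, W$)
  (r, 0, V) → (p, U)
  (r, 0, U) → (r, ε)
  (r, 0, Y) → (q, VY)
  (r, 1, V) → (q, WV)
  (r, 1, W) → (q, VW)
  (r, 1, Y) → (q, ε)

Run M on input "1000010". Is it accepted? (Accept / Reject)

(p, 1000010, $)
  read 1, top $: go to p, push YU$ → (p, 000010, YU$)
  read 0, top Y: go to r, push VW → (r, 00010, VWU$)
  read 0, top V: go to p, push U → (p, 0010, UWU$)
  read 0, top U: go to q, push WU → (q, 010, WUWU$)
  read 0, top W: go to p, push V → (p, 10, VUWU$)
  ε-move, top V: go to r, push YV → (r, 10, YVUWU$)
  read 1, top Y: go to q, push ε → (q, 0, VUWU$)
  read 0, top V: go to r, push V → (r, ε, VUWU$)
All input consumed; state r ∈ F.

Accept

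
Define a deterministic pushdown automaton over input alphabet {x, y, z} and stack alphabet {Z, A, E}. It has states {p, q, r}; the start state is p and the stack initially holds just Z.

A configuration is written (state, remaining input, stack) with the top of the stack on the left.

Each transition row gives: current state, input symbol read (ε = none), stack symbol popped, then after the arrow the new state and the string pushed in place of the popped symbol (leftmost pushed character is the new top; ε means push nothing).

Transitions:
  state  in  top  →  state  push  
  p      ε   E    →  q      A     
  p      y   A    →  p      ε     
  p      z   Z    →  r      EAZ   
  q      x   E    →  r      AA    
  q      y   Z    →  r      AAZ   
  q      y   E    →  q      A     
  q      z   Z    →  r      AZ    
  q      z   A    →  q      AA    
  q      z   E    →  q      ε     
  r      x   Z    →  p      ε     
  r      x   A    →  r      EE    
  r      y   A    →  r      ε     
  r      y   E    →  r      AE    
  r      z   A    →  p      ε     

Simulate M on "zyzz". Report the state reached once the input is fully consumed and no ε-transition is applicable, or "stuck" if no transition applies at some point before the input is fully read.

q

(p, zyzz, Z)
  read z, top Z: go to r, push EAZ → (r, yzz, EAZ)
  read y, top E: go to r, push AE → (r, zz, AEAZ)
  read z, top A: go to p, push ε → (p, z, EAZ)
  ε-move, top E: go to q, push A → (q, z, AAZ)
  read z, top A: go to q, push AA → (q, ε, AAAZ)
All input consumed; M is in state q.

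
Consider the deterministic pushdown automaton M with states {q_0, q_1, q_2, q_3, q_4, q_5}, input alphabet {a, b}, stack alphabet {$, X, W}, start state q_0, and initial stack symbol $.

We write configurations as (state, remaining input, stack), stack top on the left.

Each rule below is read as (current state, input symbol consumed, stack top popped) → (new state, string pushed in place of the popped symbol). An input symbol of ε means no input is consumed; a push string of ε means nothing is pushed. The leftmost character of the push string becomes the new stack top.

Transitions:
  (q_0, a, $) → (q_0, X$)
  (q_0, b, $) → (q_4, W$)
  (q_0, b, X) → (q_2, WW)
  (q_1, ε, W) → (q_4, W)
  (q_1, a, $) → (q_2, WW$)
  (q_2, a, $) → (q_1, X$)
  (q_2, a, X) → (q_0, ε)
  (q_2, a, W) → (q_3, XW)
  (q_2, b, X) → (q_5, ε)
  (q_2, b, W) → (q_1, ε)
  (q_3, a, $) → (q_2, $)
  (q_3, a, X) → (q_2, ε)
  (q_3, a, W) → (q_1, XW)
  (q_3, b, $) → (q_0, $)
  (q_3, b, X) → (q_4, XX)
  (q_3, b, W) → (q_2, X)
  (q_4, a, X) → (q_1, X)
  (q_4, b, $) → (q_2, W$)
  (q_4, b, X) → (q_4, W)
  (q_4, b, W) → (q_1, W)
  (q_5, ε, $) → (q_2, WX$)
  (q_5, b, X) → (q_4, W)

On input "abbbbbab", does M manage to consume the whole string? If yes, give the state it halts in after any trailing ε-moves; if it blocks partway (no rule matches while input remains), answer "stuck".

stuck

(q_0, abbbbbab, $)
  read a, top $: go to q_0, push X$ → (q_0, bbbbbab, X$)
  read b, top X: go to q_2, push WW → (q_2, bbbbab, WW$)
  read b, top W: go to q_1, push ε → (q_1, bbbab, W$)
  ε-move, top W: go to q_4, push W → (q_4, bbbab, W$)
  read b, top W: go to q_1, push W → (q_1, bbab, W$)
  ε-move, top W: go to q_4, push W → (q_4, bbab, W$)
  read b, top W: go to q_1, push W → (q_1, bab, W$)
  ε-move, top W: go to q_4, push W → (q_4, bab, W$)
  read b, top W: go to q_1, push W → (q_1, ab, W$)
  ε-move, top W: go to q_4, push W → (q_4, ab, W$)
No transition for (q_4, a, top W); M blocks with input ab remaining.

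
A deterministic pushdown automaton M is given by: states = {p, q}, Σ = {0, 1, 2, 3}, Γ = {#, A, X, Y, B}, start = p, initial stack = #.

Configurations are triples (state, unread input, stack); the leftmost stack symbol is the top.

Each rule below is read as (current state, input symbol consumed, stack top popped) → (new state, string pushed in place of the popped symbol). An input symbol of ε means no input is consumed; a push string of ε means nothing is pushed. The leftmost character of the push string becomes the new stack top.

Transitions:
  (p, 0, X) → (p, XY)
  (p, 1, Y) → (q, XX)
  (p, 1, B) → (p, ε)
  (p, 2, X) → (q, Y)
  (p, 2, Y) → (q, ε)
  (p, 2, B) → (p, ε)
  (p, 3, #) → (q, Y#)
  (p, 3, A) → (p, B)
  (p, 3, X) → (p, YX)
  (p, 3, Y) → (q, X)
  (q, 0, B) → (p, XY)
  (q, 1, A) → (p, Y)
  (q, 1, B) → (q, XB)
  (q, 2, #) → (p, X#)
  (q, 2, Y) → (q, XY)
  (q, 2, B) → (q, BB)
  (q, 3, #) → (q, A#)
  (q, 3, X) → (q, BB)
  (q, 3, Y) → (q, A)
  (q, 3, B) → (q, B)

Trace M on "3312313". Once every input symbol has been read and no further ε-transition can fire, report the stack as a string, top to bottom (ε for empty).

X#

(p, 3312313, #) ⊢ (q, 312313, Y#) ⊢ (q, 12313, A#) ⊢ (p, 2313, Y#) ⊢ (q, 313, #) ⊢ (q, 13, A#) ⊢ (p, 3, Y#) ⊢ (q, ε, X#)
All input consumed in state q with stack X#.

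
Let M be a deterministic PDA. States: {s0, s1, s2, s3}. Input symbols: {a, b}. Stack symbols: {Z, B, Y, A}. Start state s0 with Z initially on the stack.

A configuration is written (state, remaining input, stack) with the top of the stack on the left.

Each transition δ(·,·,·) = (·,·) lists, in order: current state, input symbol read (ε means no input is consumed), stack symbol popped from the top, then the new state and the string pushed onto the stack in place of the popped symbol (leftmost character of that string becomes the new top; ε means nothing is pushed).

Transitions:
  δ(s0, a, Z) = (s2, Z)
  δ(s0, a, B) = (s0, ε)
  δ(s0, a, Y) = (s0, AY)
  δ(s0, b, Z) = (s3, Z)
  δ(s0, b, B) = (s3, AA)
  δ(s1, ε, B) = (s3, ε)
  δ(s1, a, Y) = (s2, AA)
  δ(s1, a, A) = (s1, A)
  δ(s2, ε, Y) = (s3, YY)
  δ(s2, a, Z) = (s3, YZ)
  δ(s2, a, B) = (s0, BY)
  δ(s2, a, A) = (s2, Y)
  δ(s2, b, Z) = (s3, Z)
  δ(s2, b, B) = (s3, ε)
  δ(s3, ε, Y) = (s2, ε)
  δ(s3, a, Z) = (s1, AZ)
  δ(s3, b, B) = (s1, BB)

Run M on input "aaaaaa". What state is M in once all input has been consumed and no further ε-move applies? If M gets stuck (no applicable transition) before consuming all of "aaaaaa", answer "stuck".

(s0, aaaaaa, Z)
  read a, top Z: go to s2, push Z → (s2, aaaaa, Z)
  read a, top Z: go to s3, push YZ → (s3, aaaa, YZ)
  ε-move, top Y: go to s2, push ε → (s2, aaaa, Z)
  read a, top Z: go to s3, push YZ → (s3, aaa, YZ)
  ε-move, top Y: go to s2, push ε → (s2, aaa, Z)
  read a, top Z: go to s3, push YZ → (s3, aa, YZ)
  ε-move, top Y: go to s2, push ε → (s2, aa, Z)
  read a, top Z: go to s3, push YZ → (s3, a, YZ)
  ε-move, top Y: go to s2, push ε → (s2, a, Z)
  read a, top Z: go to s3, push YZ → (s3, ε, YZ)
  ε-move, top Y: go to s2, push ε → (s2, ε, Z)
All input consumed; M is in state s2.

s2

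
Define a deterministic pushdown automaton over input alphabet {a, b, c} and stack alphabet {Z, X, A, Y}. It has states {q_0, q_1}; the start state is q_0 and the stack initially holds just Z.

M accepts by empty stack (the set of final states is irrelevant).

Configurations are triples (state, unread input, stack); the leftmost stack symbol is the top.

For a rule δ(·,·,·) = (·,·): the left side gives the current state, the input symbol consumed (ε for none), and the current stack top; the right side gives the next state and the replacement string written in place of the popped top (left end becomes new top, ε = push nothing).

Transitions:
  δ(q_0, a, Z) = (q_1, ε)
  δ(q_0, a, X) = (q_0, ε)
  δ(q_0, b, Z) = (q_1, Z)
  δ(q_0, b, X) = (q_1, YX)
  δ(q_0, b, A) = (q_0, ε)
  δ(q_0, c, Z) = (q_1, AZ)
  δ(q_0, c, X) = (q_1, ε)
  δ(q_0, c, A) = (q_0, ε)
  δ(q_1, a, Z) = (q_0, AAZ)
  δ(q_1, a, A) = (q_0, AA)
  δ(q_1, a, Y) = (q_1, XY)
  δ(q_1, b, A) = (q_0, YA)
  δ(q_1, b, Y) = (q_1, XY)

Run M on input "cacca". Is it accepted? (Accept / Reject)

(q_0, cacca, Z)
  read c, top Z: go to q_1, push AZ → (q_1, acca, AZ)
  read a, top A: go to q_0, push AA → (q_0, cca, AAZ)
  read c, top A: go to q_0, push ε → (q_0, ca, AZ)
  read c, top A: go to q_0, push ε → (q_0, a, Z)
  read a, top Z: go to q_1, push ε → (q_1, ε, ε)
All input consumed and the stack is empty.

Accept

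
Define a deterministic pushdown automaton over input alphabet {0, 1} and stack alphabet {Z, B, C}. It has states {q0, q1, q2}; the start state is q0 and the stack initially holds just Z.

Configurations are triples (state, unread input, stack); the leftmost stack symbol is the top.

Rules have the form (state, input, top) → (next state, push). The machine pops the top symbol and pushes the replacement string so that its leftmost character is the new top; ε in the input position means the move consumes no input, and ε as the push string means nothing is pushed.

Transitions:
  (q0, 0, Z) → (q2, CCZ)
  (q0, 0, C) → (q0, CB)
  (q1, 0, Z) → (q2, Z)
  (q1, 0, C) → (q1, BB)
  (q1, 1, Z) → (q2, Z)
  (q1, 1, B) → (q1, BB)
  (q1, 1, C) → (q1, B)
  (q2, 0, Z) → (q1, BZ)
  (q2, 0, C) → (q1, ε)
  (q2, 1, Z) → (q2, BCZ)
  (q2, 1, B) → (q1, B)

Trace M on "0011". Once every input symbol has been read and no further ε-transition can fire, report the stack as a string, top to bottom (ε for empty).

BBZ

(q0, 0011, Z) ⊢ (q2, 011, CCZ) ⊢ (q1, 11, CZ) ⊢ (q1, 1, BZ) ⊢ (q1, ε, BBZ)
All input consumed in state q1 with stack BBZ.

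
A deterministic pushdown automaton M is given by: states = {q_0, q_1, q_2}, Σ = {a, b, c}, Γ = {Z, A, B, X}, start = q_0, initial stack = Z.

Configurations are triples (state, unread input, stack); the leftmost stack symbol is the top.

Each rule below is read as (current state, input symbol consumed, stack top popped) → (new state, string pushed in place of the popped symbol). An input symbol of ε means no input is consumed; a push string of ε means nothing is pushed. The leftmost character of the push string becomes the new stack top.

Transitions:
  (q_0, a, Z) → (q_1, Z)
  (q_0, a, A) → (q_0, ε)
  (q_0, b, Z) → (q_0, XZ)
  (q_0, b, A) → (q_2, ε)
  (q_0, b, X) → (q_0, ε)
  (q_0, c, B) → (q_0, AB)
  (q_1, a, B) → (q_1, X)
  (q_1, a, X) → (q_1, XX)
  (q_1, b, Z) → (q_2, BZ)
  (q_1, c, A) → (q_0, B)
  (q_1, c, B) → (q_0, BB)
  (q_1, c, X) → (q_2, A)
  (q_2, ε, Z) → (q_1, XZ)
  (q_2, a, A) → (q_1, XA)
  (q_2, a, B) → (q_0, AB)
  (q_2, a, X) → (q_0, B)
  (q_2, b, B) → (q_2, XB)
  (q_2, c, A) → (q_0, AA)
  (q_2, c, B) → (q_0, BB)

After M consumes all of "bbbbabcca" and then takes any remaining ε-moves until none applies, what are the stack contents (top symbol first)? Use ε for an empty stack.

(q_0, bbbbabcca, Z) ⊢ (q_0, bbbabcca, XZ) ⊢ (q_0, bbabcca, Z) ⊢ (q_0, babcca, XZ) ⊢ (q_0, abcca, Z) ⊢ (q_1, bcca, Z) ⊢ (q_2, cca, BZ) ⊢ (q_0, ca, BBZ) ⊢ (q_0, a, ABBZ) ⊢ (q_0, ε, BBZ)
All input consumed in state q_0 with stack BBZ.

BBZ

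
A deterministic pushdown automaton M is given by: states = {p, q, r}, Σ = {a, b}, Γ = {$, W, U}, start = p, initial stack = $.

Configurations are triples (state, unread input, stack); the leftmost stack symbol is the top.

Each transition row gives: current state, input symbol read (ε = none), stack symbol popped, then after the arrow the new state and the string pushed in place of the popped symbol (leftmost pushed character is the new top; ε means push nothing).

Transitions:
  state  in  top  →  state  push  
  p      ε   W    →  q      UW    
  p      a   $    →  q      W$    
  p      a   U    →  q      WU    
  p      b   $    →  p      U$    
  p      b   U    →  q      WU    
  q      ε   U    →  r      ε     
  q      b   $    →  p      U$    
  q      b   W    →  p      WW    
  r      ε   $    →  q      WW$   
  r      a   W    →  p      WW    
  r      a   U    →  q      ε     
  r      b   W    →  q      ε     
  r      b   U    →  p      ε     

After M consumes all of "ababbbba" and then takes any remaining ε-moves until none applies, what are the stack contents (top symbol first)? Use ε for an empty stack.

WWWW$

(p, ababbbba, $) ⊢ (q, babbbba, W$) ⊢ (p, abbbba, WW$) ⊢ (q, abbbba, UWW$) ⊢ (r, abbbba, WW$) ⊢ (p, bbbba, WWW$) ⊢ (q, bbbba, UWWW$) ⊢ (r, bbbba, WWW$) ⊢ (q, bbba, WW$) ⊢ (p, bba, WWW$) ⊢ (q, bba, UWWW$) ⊢ (r, bba, WWW$) ⊢ (q, ba, WW$) ⊢ (p, a, WWW$) ⊢ (q, a, UWWW$) ⊢ (r, a, WWW$) ⊢ (p, ε, WWWW$) ⊢ (q, ε, UWWWW$) ⊢ (r, ε, WWWW$)
All input consumed in state r with stack WWWW$.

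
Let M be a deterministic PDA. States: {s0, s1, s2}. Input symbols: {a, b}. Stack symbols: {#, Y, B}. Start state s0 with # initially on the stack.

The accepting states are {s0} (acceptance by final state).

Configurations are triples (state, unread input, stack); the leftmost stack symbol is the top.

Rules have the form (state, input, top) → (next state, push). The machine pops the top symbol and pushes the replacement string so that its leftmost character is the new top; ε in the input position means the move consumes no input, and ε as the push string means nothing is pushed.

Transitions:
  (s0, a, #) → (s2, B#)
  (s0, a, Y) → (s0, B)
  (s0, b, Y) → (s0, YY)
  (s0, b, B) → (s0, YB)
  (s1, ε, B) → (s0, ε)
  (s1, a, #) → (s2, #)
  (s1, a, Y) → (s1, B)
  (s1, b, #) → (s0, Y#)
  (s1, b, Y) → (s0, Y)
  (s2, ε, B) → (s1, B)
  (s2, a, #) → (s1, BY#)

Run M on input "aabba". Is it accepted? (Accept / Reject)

Reject

(s0, aabba, #)
  read a, top #: go to s2, push B# → (s2, abba, B#)
  ε-move, top B: go to s1, push B → (s1, abba, B#)
  ε-move, top B: go to s0, push ε → (s0, abba, #)
  read a, top #: go to s2, push B# → (s2, bba, B#)
  ε-move, top B: go to s1, push B → (s1, bba, B#)
  ε-move, top B: go to s0, push ε → (s0, bba, #)
No transition applies at (s0, bba, #); input not fully consumed.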